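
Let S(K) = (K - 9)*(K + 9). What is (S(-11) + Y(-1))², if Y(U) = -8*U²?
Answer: 1024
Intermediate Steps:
S(K) = (-9 + K)*(9 + K)
(S(-11) + Y(-1))² = ((-81 + (-11)²) - 8*(-1)²)² = ((-81 + 121) - 8*1)² = (40 - 8)² = 32² = 1024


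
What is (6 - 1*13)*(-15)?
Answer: 105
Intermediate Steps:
(6 - 1*13)*(-15) = (6 - 13)*(-15) = -7*(-15) = 105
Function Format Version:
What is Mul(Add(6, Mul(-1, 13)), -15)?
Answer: 105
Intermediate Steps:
Mul(Add(6, Mul(-1, 13)), -15) = Mul(Add(6, -13), -15) = Mul(-7, -15) = 105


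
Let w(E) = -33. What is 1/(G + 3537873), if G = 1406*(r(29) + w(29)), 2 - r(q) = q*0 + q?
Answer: 1/3453513 ≈ 2.8956e-7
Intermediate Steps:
r(q) = 2 - q (r(q) = 2 - (q*0 + q) = 2 - (0 + q) = 2 - q)
G = -84360 (G = 1406*((2 - 1*29) - 33) = 1406*((2 - 29) - 33) = 1406*(-27 - 33) = 1406*(-60) = -84360)
1/(G + 3537873) = 1/(-84360 + 3537873) = 1/3453513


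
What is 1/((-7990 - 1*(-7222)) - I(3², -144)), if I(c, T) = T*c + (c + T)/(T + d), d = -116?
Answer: 52/27429 ≈ 0.0018958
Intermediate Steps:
I(c, T) = T*c + (T + c)/(-116 + T) (I(c, T) = T*c + (c + T)/(T - 116) = T*c + (T + c)/(-116 + T))
1/((-7990 - 1*(-7222)) - I(3², -144)) = 1/((-7990 - 1*(-7222)) - (-144 + 3² + 3²*(-144)² - 116*(-144)*3²)/(-116 - 144)) = 1/((-7990 + 7222) - (-144 + 9 + 9*20736 - 116*(-144)*9)/(-260)) = 1/(-768 - (-1)*(-144 + 9 + 186624 + 150336)/260) = 1/(-768 - (-1)*336825/260) = 1/(-768 - 1*(-67365/52)) = 1/(-768 + 67365/52) = 1/(27429/52) = 52/27429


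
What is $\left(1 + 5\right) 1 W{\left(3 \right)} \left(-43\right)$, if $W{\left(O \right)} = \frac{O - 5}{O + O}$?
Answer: $86$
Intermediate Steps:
$W{\left(O \right)} = \frac{-5 + O}{2 O}$
$\left(1 + 5\right) 1 W{\left(3 \right)} \left(-43\right) = \left(1 + 5\right) 1 \frac{-5 + 3}{2 \cdot 3} \left(-43\right) = 6 \cdot 1 \cdot \frac{1}{2} \cdot \frac{1}{3} \left(-2\right) \left(-43\right) = 6 \left(- \frac{1}{3}\right) \left(-43\right) = \left(-2\right) \left(-43\right) = 86$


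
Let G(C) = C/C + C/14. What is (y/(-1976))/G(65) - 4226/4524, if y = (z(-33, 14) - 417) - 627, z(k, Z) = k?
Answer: -5687333/6790524 ≈ -0.83754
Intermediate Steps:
y = -1077 (y = (-33 - 417) - 627 = -450 - 627 = -1077)
G(C) = 1 + C/14 (G(C) = 1 + C*(1/14) = 1 + C/14)
(y/(-1976))/G(65) - 4226/4524 = (-1077/(-1976))/(1 + (1/14)*65) - 4226/4524 = (-1077*(-1/1976))/(1 + 65/14) - 4226*1/4524 = 1077/(1976*(79/14)) - 2113/2262 = (1077/1976)*(14/79) - 2113/2262 = 7539/78052 - 2113/2262 = -5687333/6790524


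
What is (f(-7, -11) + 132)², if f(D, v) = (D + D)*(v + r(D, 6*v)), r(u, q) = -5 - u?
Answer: 66564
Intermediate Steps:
f(D, v) = 2*D*(-5 + v - D) (f(D, v) = (D + D)*(v + (-5 - D)) = (2*D)*(-5 + v - D) = 2*D*(-5 + v - D))
(f(-7, -11) + 132)² = (2*(-7)*(-5 - 11 - 1*(-7)) + 132)² = (2*(-7)*(-5 - 11 + 7) + 132)² = (2*(-7)*(-9) + 132)² = (126 + 132)² = 258² = 66564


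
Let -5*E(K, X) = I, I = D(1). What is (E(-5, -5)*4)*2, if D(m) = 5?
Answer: -8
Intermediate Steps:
I = 5
E(K, X) = -1 (E(K, X) = -⅕*5 = -1)
(E(-5, -5)*4)*2 = -1*4*2 = -4*2 = -8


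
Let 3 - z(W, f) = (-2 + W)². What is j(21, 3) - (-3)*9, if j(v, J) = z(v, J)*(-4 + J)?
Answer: 385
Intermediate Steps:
z(W, f) = 3 - (-2 + W)²
j(v, J) = (-4 + J)*(3 - (-2 + v)²) (j(v, J) = (3 - (-2 + v)²)*(-4 + J) = (-4 + J)*(3 - (-2 + v)²))
j(21, 3) - (-3)*9 = -(-4 + 3)*(-3 + (-2 + 21)²) - (-3)*9 = -1*(-1)*(-3 + 19²) - 1*(-27) = -1*(-1)*(-3 + 361) + 27 = -1*(-1)*358 + 27 = 358 + 27 = 385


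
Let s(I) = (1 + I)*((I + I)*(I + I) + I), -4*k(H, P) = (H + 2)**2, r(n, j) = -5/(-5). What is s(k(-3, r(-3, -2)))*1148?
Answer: 0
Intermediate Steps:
r(n, j) = 1 (r(n, j) = -5*(-1/5) = 1)
k(H, P) = -(2 + H)**2/4 (k(H, P) = -(H + 2)**2/4 = -(2 + H)**2/4)
s(I) = (1 + I)*(I + 4*I**2) (s(I) = (1 + I)*((2*I)*(2*I) + I) = (1 + I)*(4*I**2 + I) = (1 + I)*(I + 4*I**2))
s(k(-3, r(-3, -2)))*1148 = ((-(2 - 3)**2/4)*(1 + 4*(-(2 - 3)**2/4)**2 + 5*(-(2 - 3)**2/4)))*1148 = ((-1/4*(-1)**2)*(1 + 4*(-1/4*(-1)**2)**2 + 5*(-1/4*(-1)**2)))*1148 = ((-1/4*1)*(1 + 4*(-1/4*1)**2 + 5*(-1/4*1)))*1148 = -(1 + 4*(-1/4)**2 + 5*(-1/4))/4*1148 = -(1 + 4*(1/16) - 5/4)/4*1148 = -(1 + 1/4 - 5/4)/4*1148 = -1/4*0*1148 = 0*1148 = 0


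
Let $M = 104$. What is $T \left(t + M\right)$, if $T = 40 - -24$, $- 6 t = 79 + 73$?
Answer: $\frac{15104}{3} \approx 5034.7$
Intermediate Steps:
$t = - \frac{76}{3}$ ($t = - \frac{79 + 73}{6} = \left(- \frac{1}{6}\right) 152 = - \frac{76}{3} \approx -25.333$)
$T = 64$ ($T = 40 + 24 = 64$)
$T \left(t + M\right) = 64 \left(- \frac{76}{3} + 104\right) = 64 \cdot \frac{236}{3} = \frac{15104}{3}$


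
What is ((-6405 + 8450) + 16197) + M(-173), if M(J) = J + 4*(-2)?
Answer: 18061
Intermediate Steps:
M(J) = -8 + J (M(J) = J - 8 = -8 + J)
((-6405 + 8450) + 16197) + M(-173) = ((-6405 + 8450) + 16197) + (-8 - 173) = (2045 + 16197) - 181 = 18242 - 181 = 18061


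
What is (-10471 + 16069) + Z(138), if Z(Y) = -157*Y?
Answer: -16068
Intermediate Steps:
(-10471 + 16069) + Z(138) = (-10471 + 16069) - 157*138 = 5598 - 21666 = -16068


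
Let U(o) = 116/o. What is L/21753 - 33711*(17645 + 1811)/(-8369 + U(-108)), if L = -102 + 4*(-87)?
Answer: 5350267621918/68277833 ≈ 78360.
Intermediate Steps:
L = -450 (L = -102 - 348 = -450)
L/21753 - 33711*(17645 + 1811)/(-8369 + U(-108)) = -450/21753 - 33711*(17645 + 1811)/(-8369 + 116/(-108)) = -450*1/21753 - 33711*19456/(-8369 + 116*(-1/108)) = -50/2417 - 33711*19456/(-8369 - 29/27) = -50/2417 - 33711/((-225992/27*1/19456)) = -50/2417 - 33711/(-28249/65664) = -50/2417 - 33711*(-65664/28249) = -50/2417 + 2213599104/28249 = 5350267621918/68277833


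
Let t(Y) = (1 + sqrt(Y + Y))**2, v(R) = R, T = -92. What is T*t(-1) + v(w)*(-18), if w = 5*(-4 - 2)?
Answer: 632 - 184*I*sqrt(2) ≈ 632.0 - 260.22*I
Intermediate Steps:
w = -30 (w = 5*(-6) = -30)
t(Y) = (1 + sqrt(2)*sqrt(Y))**2 (t(Y) = (1 + sqrt(2*Y))**2 = (1 + sqrt(2)*sqrt(Y))**2)
T*t(-1) + v(w)*(-18) = -92*(1 + sqrt(2)*sqrt(-1))**2 - 30*(-18) = -92*(1 + sqrt(2)*I)**2 + 540 = -92*(1 + I*sqrt(2))**2 + 540 = 540 - 92*(1 + I*sqrt(2))**2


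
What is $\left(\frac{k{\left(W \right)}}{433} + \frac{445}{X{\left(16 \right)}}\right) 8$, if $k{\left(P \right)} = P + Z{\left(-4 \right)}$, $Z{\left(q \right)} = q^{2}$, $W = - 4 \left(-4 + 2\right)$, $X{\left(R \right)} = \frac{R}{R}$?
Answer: $\frac{1541672}{433} \approx 3560.4$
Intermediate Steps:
$X{\left(R \right)} = 1$
$W = 8$ ($W = \left(-4\right) \left(-2\right) = 8$)
$k{\left(P \right)} = 16 + P$ ($k{\left(P \right)} = P + \left(-4\right)^{2} = P + 16 = 16 + P$)
$\left(\frac{k{\left(W \right)}}{433} + \frac{445}{X{\left(16 \right)}}\right) 8 = \left(\frac{16 + 8}{433} + \frac{445}{1}\right) 8 = \left(24 \cdot \frac{1}{433} + 445 \cdot 1\right) 8 = \left(\frac{24}{433} + 445\right) 8 = \frac{192709}{433} \cdot 8 = \frac{1541672}{433}$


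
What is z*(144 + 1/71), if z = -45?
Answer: -460125/71 ≈ -6480.6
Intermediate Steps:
z*(144 + 1/71) = -45*(144 + 1/71) = -45*10225/71 = -460125/71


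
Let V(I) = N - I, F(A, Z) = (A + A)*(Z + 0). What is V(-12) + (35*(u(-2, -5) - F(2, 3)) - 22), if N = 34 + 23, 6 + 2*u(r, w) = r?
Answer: -513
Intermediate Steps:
u(r, w) = -3 + r/2
F(A, Z) = 2*A*Z (F(A, Z) = (2*A)*Z = 2*A*Z)
N = 57
V(I) = 57 - I
V(-12) + (35*(u(-2, -5) - F(2, 3)) - 22) = (57 - 1*(-12)) + (35*((-3 + (1/2)*(-2)) - 2*2*3) - 22) = (57 + 12) + (35*((-3 - 1) - 1*12) - 22) = 69 + (35*(-4 - 12) - 22) = 69 + (35*(-16) - 22) = 69 + (-560 - 22) = 69 - 582 = -513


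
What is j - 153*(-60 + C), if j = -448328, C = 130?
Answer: -459038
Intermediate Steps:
j - 153*(-60 + C) = -448328 - 153*(-60 + 130) = -448328 - 153*70 = -448328 - 1*10710 = -448328 - 10710 = -459038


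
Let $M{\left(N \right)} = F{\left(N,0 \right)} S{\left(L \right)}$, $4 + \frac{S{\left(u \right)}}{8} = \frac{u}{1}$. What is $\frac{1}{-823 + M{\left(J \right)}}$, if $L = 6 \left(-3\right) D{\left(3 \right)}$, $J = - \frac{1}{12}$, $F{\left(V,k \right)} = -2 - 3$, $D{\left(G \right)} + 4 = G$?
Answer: $- \frac{1}{1383} \approx -0.00072307$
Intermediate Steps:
$D{\left(G \right)} = -4 + G$
$F{\left(V,k \right)} = -5$ ($F{\left(V,k \right)} = -2 - 3 = -5$)
$J = - \frac{1}{12}$ ($J = \left(-1\right) \frac{1}{12} = - \frac{1}{12} \approx -0.083333$)
$L = 18$ ($L = 6 \left(-3\right) \left(-4 + 3\right) = \left(-18\right) \left(-1\right) = 18$)
$S{\left(u \right)} = -32 + 8 u$ ($S{\left(u \right)} = -32 + 8 \frac{u}{1} = -32 + 8 u 1 = -32 + 8 u$)
$M{\left(N \right)} = -560$ ($M{\left(N \right)} = - 5 \left(-32 + 8 \cdot 18\right) = - 5 \left(-32 + 144\right) = \left(-5\right) 112 = -560$)
$\frac{1}{-823 + M{\left(J \right)}} = \frac{1}{-823 - 560} = \frac{1}{-1383} = - \frac{1}{1383}$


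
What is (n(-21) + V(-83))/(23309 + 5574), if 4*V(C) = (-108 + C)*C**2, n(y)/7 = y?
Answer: -1316387/115532 ≈ -11.394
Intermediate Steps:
n(y) = 7*y
V(C) = C**2*(-108 + C)/4 (V(C) = ((-108 + C)*C**2)/4 = (C**2*(-108 + C))/4 = C**2*(-108 + C)/4)
(n(-21) + V(-83))/(23309 + 5574) = (7*(-21) + (1/4)*(-83)**2*(-108 - 83))/(23309 + 5574) = (-147 + (1/4)*6889*(-191))/28883 = (-147 - 1315799/4)*(1/28883) = -1316387/4*1/28883 = -1316387/115532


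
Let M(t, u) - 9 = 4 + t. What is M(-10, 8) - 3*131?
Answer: -390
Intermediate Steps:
M(t, u) = 13 + t (M(t, u) = 9 + (4 + t) = 13 + t)
M(-10, 8) - 3*131 = (13 - 10) - 3*131 = 3 - 393 = -390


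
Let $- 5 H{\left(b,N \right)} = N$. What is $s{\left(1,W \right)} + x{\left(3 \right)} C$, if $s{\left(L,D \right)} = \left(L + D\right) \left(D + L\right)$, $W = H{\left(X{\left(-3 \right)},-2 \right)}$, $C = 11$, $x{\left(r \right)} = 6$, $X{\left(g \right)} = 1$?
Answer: $\frac{1699}{25} \approx 67.96$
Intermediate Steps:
$H{\left(b,N \right)} = - \frac{N}{5}$
$W = \frac{2}{5}$ ($W = \left(- \frac{1}{5}\right) \left(-2\right) = \frac{2}{5} \approx 0.4$)
$s{\left(L,D \right)} = \left(D + L\right)^{2}$ ($s{\left(L,D \right)} = \left(D + L\right) \left(D + L\right) = \left(D + L\right)^{2}$)
$s{\left(1,W \right)} + x{\left(3 \right)} C = \left(\frac{2}{5} + 1\right)^{2} + 6 \cdot 11 = \left(\frac{7}{5}\right)^{2} + 66 = \frac{49}{25} + 66 = \frac{1699}{25}$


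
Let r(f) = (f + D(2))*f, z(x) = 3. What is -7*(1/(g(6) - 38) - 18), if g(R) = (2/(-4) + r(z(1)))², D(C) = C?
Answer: 86786/689 ≈ 125.96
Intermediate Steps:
r(f) = f*(2 + f) (r(f) = (f + 2)*f = (2 + f)*f = f*(2 + f))
g(R) = 841/4 (g(R) = (2/(-4) + 3*(2 + 3))² = (2*(-¼) + 3*5)² = (-½ + 15)² = (29/2)² = 841/4)
-7*(1/(g(6) - 38) - 18) = -7*(1/(841/4 - 38) - 18) = -7*(1/(689/4) - 18) = -7*(4/689 - 18) = -7*(-12398/689) = 86786/689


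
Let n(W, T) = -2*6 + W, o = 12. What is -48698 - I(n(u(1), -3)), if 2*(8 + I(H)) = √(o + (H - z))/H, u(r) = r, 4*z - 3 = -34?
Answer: -48690 + √35/44 ≈ -48690.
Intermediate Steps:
z = -31/4 (z = ¾ + (¼)*(-34) = ¾ - 17/2 = -31/4 ≈ -7.7500)
n(W, T) = -12 + W
I(H) = -8 + √(79/4 + H)/(2*H) (I(H) = -8 + (√(12 + (H - 1*(-31/4)))/H)/2 = -8 + (√(12 + (H + 31/4))/H)/2 = -8 + (√(12 + (31/4 + H))/H)/2 = -8 + (√(79/4 + H)/H)/2 = -8 + √(79/4 + H)/(2*H))
-48698 - I(n(u(1), -3)) = -48698 - (-8 + √(79 + 4*(-12 + 1))/(4*(-12 + 1))) = -48698 - (-8 + (¼)*√(79 + 4*(-11))/(-11)) = -48698 - (-8 + (¼)*(-1/11)*√(79 - 44)) = -48698 - (-8 + (¼)*(-1/11)*√35) = -48698 - (-8 - √35/44) = -48698 + (8 + √35/44) = -48690 + √35/44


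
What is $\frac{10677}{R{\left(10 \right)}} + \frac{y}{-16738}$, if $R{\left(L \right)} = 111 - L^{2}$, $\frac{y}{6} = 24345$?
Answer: $\frac{88552428}{92059} \approx 961.91$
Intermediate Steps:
$y = 146070$ ($y = 6 \cdot 24345 = 146070$)
$\frac{10677}{R{\left(10 \right)}} + \frac{y}{-16738} = \frac{10677}{111 - 10^{2}} + \frac{146070}{-16738} = \frac{10677}{111 - 100} + 146070 \left(- \frac{1}{16738}\right) = \frac{10677}{111 - 100} - \frac{73035}{8369} = \frac{10677}{11} - \frac{73035}{8369} = \frac{88552428}{92059}$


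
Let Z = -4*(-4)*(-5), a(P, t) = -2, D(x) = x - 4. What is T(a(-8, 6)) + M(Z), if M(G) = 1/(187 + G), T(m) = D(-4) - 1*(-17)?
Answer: 964/107 ≈ 9.0093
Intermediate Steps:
D(x) = -4 + x
T(m) = 9 (T(m) = (-4 - 4) - 1*(-17) = -8 + 17 = 9)
Z = -80 (Z = 16*(-5) = -80)
T(a(-8, 6)) + M(Z) = 9 + 1/(187 - 80) = 9 + 1/107 = 964/107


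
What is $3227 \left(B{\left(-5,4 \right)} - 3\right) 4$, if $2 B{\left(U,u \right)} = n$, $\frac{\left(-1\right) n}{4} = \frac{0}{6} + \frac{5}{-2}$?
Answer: $25816$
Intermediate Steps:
$n = 10$ ($n = - 4 \left(\frac{0}{6} + \frac{5}{-2}\right) = - 4 \left(0 \cdot \frac{1}{6} + 5 \left(- \frac{1}{2}\right)\right) = - 4 \left(0 - \frac{5}{2}\right) = \left(-4\right) \left(- \frac{5}{2}\right) = 10$)
$B{\left(U,u \right)} = 5$ ($B{\left(U,u \right)} = \frac{1}{2} \cdot 10 = 5$)
$3227 \left(B{\left(-5,4 \right)} - 3\right) 4 = 3227 \left(5 - 3\right) 4 = 3227 \cdot 2 \cdot 4 = 3227 \cdot 8 = 25816$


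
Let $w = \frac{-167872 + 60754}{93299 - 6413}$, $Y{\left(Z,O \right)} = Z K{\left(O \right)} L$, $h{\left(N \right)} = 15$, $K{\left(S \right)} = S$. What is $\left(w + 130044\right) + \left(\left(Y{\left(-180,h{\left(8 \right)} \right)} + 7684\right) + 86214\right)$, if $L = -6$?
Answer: $\frac{1159159483}{4827} \approx 2.4014 \cdot 10^{5}$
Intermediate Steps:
$Y{\left(Z,O \right)} = - 6 O Z$ ($Y{\left(Z,O \right)} = Z O \left(-6\right) = O Z \left(-6\right) = - 6 O Z$)
$w = - \frac{5951}{4827}$ ($w = - \frac{107118}{86886} = \left(-107118\right) \frac{1}{86886} = - \frac{5951}{4827} \approx -1.2329$)
$\left(w + 130044\right) + \left(\left(Y{\left(-180,h{\left(8 \right)} \right)} + 7684\right) + 86214\right) = \left(- \frac{5951}{4827} + 130044\right) + \left(\left(\left(-6\right) 15 \left(-180\right) + 7684\right) + 86214\right) = \frac{627716437}{4827} + \left(\left(16200 + 7684\right) + 86214\right) = \frac{627716437}{4827} + \left(23884 + 86214\right) = \frac{627716437}{4827} + 110098 = \frac{1159159483}{4827}$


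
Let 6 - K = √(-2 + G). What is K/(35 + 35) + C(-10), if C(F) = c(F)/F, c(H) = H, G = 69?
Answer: 38/35 - √67/70 ≈ 0.96878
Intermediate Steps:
C(F) = 1 (C(F) = F/F = 1)
K = 6 - √67 (K = 6 - √(-2 + 69) = 6 - √67 ≈ -2.1854)
K/(35 + 35) + C(-10) = (6 - √67)/(35 + 35) + 1 = (6 - √67)/70 + 1 = (3/35 - √67/70) + 1 = 38/35 - √67/70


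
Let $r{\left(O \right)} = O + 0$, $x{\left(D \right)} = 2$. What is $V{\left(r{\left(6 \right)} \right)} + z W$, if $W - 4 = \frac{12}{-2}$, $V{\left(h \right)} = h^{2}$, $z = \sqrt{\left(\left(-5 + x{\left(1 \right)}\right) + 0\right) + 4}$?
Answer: $34$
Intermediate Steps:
$z = 1$ ($z = \sqrt{\left(\left(-5 + 2\right) + 0\right) + 4} = \sqrt{\left(-3 + 0\right) + 4} = \sqrt{-3 + 4} = \sqrt{1} = 1$)
$r{\left(O \right)} = O$
$W = -2$ ($W = 4 + \frac{12}{-2} = 4 + 12 \left(- \frac{1}{2}\right) = 4 - 6 = -2$)
$V{\left(r{\left(6 \right)} \right)} + z W = 6^{2} + 1 \left(-2\right) = 36 - 2 = 34$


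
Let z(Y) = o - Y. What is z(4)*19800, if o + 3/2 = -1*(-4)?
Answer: -29700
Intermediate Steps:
o = 5/2 (o = -3/2 - 1*(-4) = -3/2 + 4 = 5/2 ≈ 2.5000)
z(Y) = 5/2 - Y
z(4)*19800 = (5/2 - 1*4)*19800 = (5/2 - 4)*19800 = -3/2*19800 = -29700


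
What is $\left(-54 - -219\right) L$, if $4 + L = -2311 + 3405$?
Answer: $179850$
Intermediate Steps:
$L = 1090$ ($L = -4 + \left(-2311 + 3405\right) = -4 + 1094 = 1090$)
$\left(-54 - -219\right) L = \left(-54 - -219\right) 1090 = \left(-54 + 219\right) 1090 = 165 \cdot 1090 = 179850$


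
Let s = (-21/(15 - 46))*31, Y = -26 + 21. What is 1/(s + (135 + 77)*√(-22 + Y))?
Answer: 7/404643 - 212*I*√3/404643 ≈ 1.7299e-5 - 0.00090745*I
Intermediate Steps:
Y = -5
s = 21 (s = (-21/(-31))*31 = -1/31*(-21)*31 = (21/31)*31 = 21)
1/(s + (135 + 77)*√(-22 + Y)) = 1/(21 + (135 + 77)*√(-22 - 5)) = 1/(21 + 212*√(-27)) = 1/(21 + 212*(3*I*√3)) = 1/(21 + 636*I*√3)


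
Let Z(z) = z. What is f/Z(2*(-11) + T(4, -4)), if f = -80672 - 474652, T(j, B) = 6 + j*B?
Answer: 138831/8 ≈ 17354.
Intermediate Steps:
T(j, B) = 6 + B*j
f = -555324
f/Z(2*(-11) + T(4, -4)) = -555324/(2*(-11) + (6 - 4*4)) = -555324/(-22 + (6 - 16)) = -555324/(-22 - 10) = -555324/(-32) = -555324*(-1/32) = 138831/8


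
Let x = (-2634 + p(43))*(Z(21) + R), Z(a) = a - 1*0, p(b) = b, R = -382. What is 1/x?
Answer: 1/935351 ≈ 1.0691e-6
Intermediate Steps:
Z(a) = a (Z(a) = a + 0 = a)
x = 935351 (x = (-2634 + 43)*(21 - 382) = -2591*(-361) = 935351)
1/x = 1/935351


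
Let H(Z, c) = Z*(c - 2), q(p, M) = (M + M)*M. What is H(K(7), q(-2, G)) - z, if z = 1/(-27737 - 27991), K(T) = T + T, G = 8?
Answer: 98304193/55728 ≈ 1764.0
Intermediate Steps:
q(p, M) = 2*M**2 (q(p, M) = (2*M)*M = 2*M**2)
K(T) = 2*T
z = -1/55728 (z = 1/(-55728) = -1/55728 ≈ -1.7944e-5)
H(Z, c) = Z*(-2 + c)
H(K(7), q(-2, G)) - z = (2*7)*(-2 + 2*8**2) - 1*(-1/55728) = 14*(-2 + 2*64) + 1/55728 = 14*(-2 + 128) + 1/55728 = 14*126 + 1/55728 = 1764 + 1/55728 = 98304193/55728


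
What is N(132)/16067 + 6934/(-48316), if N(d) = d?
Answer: -52515433/388146586 ≈ -0.13530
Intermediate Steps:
N(132)/16067 + 6934/(-48316) = 132/16067 + 6934/(-48316) = 132*(1/16067) + 6934*(-1/48316) = 132/16067 - 3467/24158 = -52515433/388146586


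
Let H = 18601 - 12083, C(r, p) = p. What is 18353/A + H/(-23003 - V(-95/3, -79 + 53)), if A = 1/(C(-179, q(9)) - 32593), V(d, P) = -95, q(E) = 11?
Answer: -6849233669743/11454 ≈ -5.9798e+8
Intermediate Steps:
A = -1/32582 (A = 1/(11 - 32593) = 1/(-32582) = -1/32582 ≈ -3.0692e-5)
H = 6518
18353/A + H/(-23003 - V(-95/3, -79 + 53)) = 18353/(-1/32582) + 6518/(-23003 - 1*(-95)) = 18353*(-32582) + 6518/(-23003 + 95) = -597977446 + 6518/(-22908) = -597977446 + 6518*(-1/22908) = -597977446 - 3259/11454 = -6849233669743/11454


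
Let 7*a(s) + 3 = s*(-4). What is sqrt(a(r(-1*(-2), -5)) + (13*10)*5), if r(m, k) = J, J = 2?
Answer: sqrt(31773)/7 ≈ 25.464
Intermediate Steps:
r(m, k) = 2
a(s) = -3/7 - 4*s/7 (a(s) = -3/7 + (s*(-4))/7 = -3/7 + (-4*s)/7 = -3/7 - 4*s/7)
sqrt(a(r(-1*(-2), -5)) + (13*10)*5) = sqrt((-3/7 - 4/7*2) + (13*10)*5) = sqrt((-3/7 - 8/7) + 130*5) = sqrt(-11/7 + 650) = sqrt(4539/7) = sqrt(31773)/7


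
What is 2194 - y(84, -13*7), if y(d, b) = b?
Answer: 2285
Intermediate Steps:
2194 - y(84, -13*7) = 2194 - (-13)*7 = 2194 - 1*(-91) = 2194 + 91 = 2285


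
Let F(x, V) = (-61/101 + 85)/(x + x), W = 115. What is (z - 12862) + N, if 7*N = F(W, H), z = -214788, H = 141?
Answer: -18509078988/81305 ≈ -2.2765e+5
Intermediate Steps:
F(x, V) = 4262/(101*x) (F(x, V) = (-61*1/101 + 85)/((2*x)) = (-61/101 + 85)*(1/(2*x)) = 8524*(1/(2*x))/101 = 4262/(101*x))
N = 4262/81305 (N = ((4262/101)/115)/7 = ((4262/101)*(1/115))/7 = (1/7)*(4262/11615) = 4262/81305 ≈ 0.052420)
(z - 12862) + N = (-214788 - 12862) + 4262/81305 = -227650 + 4262/81305 = -18509078988/81305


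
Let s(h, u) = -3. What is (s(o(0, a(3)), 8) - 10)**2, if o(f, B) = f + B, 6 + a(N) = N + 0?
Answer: 169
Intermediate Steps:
a(N) = -6 + N (a(N) = -6 + (N + 0) = -6 + N)
o(f, B) = B + f
(s(o(0, a(3)), 8) - 10)**2 = (-3 - 10)**2 = (-13)**2 = 169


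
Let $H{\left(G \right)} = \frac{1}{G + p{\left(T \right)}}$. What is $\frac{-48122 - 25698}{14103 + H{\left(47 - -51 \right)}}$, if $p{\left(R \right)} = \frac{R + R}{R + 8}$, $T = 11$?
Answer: $- \frac{139076880}{26570071} \approx -5.2343$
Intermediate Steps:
$p{\left(R \right)} = \frac{2 R}{8 + R}$
$H{\left(G \right)} = \frac{1}{\frac{22}{19} + G}$ ($H{\left(G \right)} = \frac{1}{G + 2 \cdot 11 \frac{1}{8 + 11}} = \frac{1}{G + 2 \cdot 11 \cdot \frac{1}{19}} = \frac{1}{G + \frac{22}{19}} = \frac{1}{\frac{22}{19} + G}$)
$\frac{-48122 - 25698}{14103 + H{\left(47 - -51 \right)}} = \frac{-48122 - 25698}{14103 + \frac{19}{22 + 19 \left(47 - -51\right)}} = - \frac{73820}{14103 + \frac{19}{22 + 19 \left(47 + 51\right)}} = - \frac{73820}{14103 + \frac{19}{22 + 19 \cdot 98}} = - \frac{73820}{14103 + \frac{19}{22 + 1862}} = - \frac{73820}{14103 + \frac{19}{1884}} = - \frac{73820}{\frac{26570071}{1884}} = \left(-73820\right) \frac{1884}{26570071} = - \frac{139076880}{26570071}$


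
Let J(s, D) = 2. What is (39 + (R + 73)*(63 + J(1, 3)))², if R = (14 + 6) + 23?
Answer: 57441241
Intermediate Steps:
R = 43 (R = 20 + 23 = 43)
(39 + (R + 73)*(63 + J(1, 3)))² = (39 + (43 + 73)*(63 + 2))² = (39 + 116*65)² = (39 + 7540)² = 7579² = 57441241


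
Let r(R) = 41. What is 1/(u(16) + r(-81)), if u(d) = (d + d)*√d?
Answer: 1/169 ≈ 0.0059172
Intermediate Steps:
u(d) = 2*d^(3/2) (u(d) = (2*d)*√d = 2*d^(3/2))
1/(u(16) + r(-81)) = 1/(2*16^(3/2) + 41) = 1/(2*64 + 41) = 1/(128 + 41) = 1/169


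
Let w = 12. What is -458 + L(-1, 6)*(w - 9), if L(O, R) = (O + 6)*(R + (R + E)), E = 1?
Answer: -263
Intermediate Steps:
L(O, R) = (1 + 2*R)*(6 + O) (L(O, R) = (O + 6)*(R + (R + 1)) = (6 + O)*(R + (1 + R)) = (6 + O)*(1 + 2*R) = (1 + 2*R)*(6 + O))
-458 + L(-1, 6)*(w - 9) = -458 + (6 - 1 + 12*6 + 2*(-1)*6)*(12 - 9) = -458 + (6 - 1 + 72 - 12)*3 = -458 + 65*3 = -458 + 195 = -263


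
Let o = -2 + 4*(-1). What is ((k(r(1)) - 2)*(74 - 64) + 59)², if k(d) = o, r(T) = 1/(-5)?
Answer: 441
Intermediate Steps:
r(T) = -⅕ (r(T) = 1*(-⅕) = -⅕)
o = -6 (o = -2 - 4 = -6)
k(d) = -6
((k(r(1)) - 2)*(74 - 64) + 59)² = ((-6 - 2)*(74 - 64) + 59)² = (-8*10 + 59)² = (-80 + 59)² = (-21)² = 441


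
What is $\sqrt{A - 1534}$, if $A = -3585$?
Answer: $i \sqrt{5119} \approx 71.547 i$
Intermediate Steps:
$\sqrt{A - 1534} = \sqrt{-3585 - 1534} = \sqrt{-5119} = i \sqrt{5119}$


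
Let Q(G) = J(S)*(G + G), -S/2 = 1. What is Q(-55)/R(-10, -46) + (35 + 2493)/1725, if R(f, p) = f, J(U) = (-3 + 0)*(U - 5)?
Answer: 401003/1725 ≈ 232.47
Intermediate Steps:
S = -2 (S = -2*1 = -2)
J(U) = 15 - 3*U (J(U) = -3*(-5 + U) = 15 - 3*U)
Q(G) = 42*G (Q(G) = (15 - 3*(-2))*(G + G) = (15 + 6)*(2*G) = 21*(2*G) = 42*G)
Q(-55)/R(-10, -46) + (35 + 2493)/1725 = (42*(-55))/(-10) + (35 + 2493)/1725 = -2310*(-⅒) + 2528*(1/1725) = 231 + 2528/1725 = 401003/1725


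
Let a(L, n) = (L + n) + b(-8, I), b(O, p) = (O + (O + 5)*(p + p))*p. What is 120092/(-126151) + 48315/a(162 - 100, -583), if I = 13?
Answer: -6291816353/206761489 ≈ -30.430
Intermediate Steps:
b(O, p) = p*(O + 2*p*(5 + O)) (b(O, p) = (O + (5 + O)*(2*p))*p = (O + 2*p*(5 + O))*p = p*(O + 2*p*(5 + O)))
a(L, n) = -1118 + L + n (a(L, n) = (L + n) + 13*(-8 + 10*13 + 2*(-8)*13) = (L + n) + 13*(-8 + 130 - 208) = (L + n) + 13*(-86) = (L + n) - 1118 = -1118 + L + n)
120092/(-126151) + 48315/a(162 - 100, -583) = 120092/(-126151) + 48315/(-1118 + (162 - 100) - 583) = 120092*(-1/126151) + 48315/(-1118 + 62 - 583) = -120092/126151 + 48315/(-1639) = -120092/126151 + 48315*(-1/1639) = -120092/126151 - 48315/1639 = -6291816353/206761489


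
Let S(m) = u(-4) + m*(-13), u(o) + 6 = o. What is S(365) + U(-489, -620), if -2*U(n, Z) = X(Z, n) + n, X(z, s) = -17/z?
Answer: -5593037/1240 ≈ -4510.5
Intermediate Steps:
u(o) = -6 + o
U(n, Z) = -n/2 + 17/(2*Z) (U(n, Z) = -(-17/Z + n)/2 = -(n - 17/Z)/2 = -n/2 + 17/(2*Z))
S(m) = -10 - 13*m (S(m) = (-6 - 4) + m*(-13) = -10 - 13*m)
S(365) + U(-489, -620) = (-10 - 13*365) + (½)*(17 - 1*(-620)*(-489))/(-620) = (-10 - 4745) + (½)*(-1/620)*(17 - 303180) = -4755 + (½)*(-1/620)*(-303163) = -4755 + 303163/1240 = -5593037/1240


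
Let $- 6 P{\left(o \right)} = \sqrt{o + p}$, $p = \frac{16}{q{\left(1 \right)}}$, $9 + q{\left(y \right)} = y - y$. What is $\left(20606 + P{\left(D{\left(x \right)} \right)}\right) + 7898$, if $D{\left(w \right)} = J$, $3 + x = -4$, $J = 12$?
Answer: $28504 - \frac{\sqrt{23}}{9} \approx 28503.0$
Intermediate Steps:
$q{\left(y \right)} = -9$ ($q{\left(y \right)} = -9 + \left(y - y\right) = -9 + 0 = -9$)
$x = -7$ ($x = -3 - 4 = -7$)
$D{\left(w \right)} = 12$
$p = - \frac{16}{9}$ ($p = \frac{16}{-9} = 16 \left(- \frac{1}{9}\right) = - \frac{16}{9} \approx -1.7778$)
$P{\left(o \right)} = - \frac{\sqrt{- \frac{16}{9} + o}}{6}$ ($P{\left(o \right)} = - \frac{\sqrt{o - \frac{16}{9}}}{6} = - \frac{\sqrt{- \frac{16}{9} + o}}{6}$)
$\left(20606 + P{\left(D{\left(x \right)} \right)}\right) + 7898 = \left(20606 - \frac{\sqrt{-16 + 9 \cdot 12}}{18}\right) + 7898 = \left(20606 - \frac{\sqrt{-16 + 108}}{18}\right) + 7898 = \left(20606 - \frac{\sqrt{92}}{18}\right) + 7898 = \left(20606 - \frac{2 \sqrt{23}}{18}\right) + 7898 = \left(20606 - \frac{\sqrt{23}}{9}\right) + 7898 = 28504 - \frac{\sqrt{23}}{9}$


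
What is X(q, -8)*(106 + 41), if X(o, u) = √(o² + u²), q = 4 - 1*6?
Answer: 294*√17 ≈ 1212.2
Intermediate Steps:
q = -2 (q = 4 - 6 = -2)
X(q, -8)*(106 + 41) = √((-2)² + (-8)²)*(106 + 41) = √(4 + 64)*147 = √68*147 = (2*√17)*147 = 294*√17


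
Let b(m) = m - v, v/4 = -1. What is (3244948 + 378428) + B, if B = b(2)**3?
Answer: 3623592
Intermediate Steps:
v = -4 (v = 4*(-1) = -4)
b(m) = 4 + m (b(m) = m - 1*(-4) = m + 4 = 4 + m)
B = 216 (B = (4 + 2)**3 = 6**3 = 216)
(3244948 + 378428) + B = (3244948 + 378428) + 216 = 3623376 + 216 = 3623592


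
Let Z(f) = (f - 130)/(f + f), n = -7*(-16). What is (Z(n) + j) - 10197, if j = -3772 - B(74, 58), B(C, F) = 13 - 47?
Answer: -1560729/112 ≈ -13935.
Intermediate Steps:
n = 112
B(C, F) = -34
j = -3738 (j = -3772 - 1*(-34) = -3772 + 34 = -3738)
Z(f) = (-130 + f)/(2*f) (Z(f) = (-130 + f)/((2*f)) = (-130 + f)*(1/(2*f)) = (-130 + f)/(2*f))
(Z(n) + j) - 10197 = ((½)*(-130 + 112)/112 - 3738) - 10197 = ((½)*(1/112)*(-18) - 3738) - 10197 = (-9/112 - 3738) - 10197 = -418665/112 - 10197 = -1560729/112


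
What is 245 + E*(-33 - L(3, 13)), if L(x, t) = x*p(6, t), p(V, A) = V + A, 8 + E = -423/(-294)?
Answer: 40940/49 ≈ 835.51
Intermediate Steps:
E = -643/98 (E = -8 - 423/(-294) = -8 - 423*(-1/294) = -8 + 141/98 = -643/98 ≈ -6.5612)
p(V, A) = A + V
L(x, t) = x*(6 + t) (L(x, t) = x*(t + 6) = x*(6 + t))
245 + E*(-33 - L(3, 13)) = 245 - 643*(-33 - 3*(6 + 13))/98 = 245 - 643*(-33 - 3*19)/98 = 245 - 643*(-33 - 1*57)/98 = 245 - 643*(-33 - 57)/98 = 245 - 643/98*(-90) = 245 + 28935/49 = 40940/49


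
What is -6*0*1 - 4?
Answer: -4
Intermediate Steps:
-6*0*1 - 4 = 0*1 - 4 = 0 - 4 = -4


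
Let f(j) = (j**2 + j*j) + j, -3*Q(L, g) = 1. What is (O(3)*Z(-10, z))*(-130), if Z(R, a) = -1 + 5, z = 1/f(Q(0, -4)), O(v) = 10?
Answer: -5200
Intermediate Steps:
Q(L, g) = -1/3 (Q(L, g) = -1/3*1 = -1/3)
f(j) = j + 2*j**2 (f(j) = (j**2 + j**2) + j = 2*j**2 + j = j + 2*j**2)
z = -9 (z = 1/(-(1 + 2*(-1/3))/3) = 1/(-(1 - 2/3)/3) = 1/(-1/3*1/3) = 1/(-1/9) = -9)
Z(R, a) = 4
(O(3)*Z(-10, z))*(-130) = (10*4)*(-130) = 40*(-130) = -5200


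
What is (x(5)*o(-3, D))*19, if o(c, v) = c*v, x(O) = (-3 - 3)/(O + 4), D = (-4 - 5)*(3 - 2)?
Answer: -342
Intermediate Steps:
D = -9 (D = -9*1 = -9)
x(O) = -6/(4 + O)
(x(5)*o(-3, D))*19 = ((-6/(4 + 5))*(-3*(-9)))*19 = (-6/9*27)*19 = (-6*⅑*27)*19 = -⅔*27*19 = -18*19 = -342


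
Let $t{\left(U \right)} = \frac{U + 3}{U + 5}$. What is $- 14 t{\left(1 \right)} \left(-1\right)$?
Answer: $\frac{28}{3} \approx 9.3333$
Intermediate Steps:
$t{\left(U \right)} = \frac{3 + U}{5 + U}$
$- 14 t{\left(1 \right)} \left(-1\right) = - 14 \frac{3 + 1}{5 + 1} \left(-1\right) = - 14 \cdot \frac{1}{6} \cdot 4 \left(-1\right) = \left(-14\right) \frac{2}{3} \left(-1\right) = \left(- \frac{28}{3}\right) \left(-1\right) = \frac{28}{3}$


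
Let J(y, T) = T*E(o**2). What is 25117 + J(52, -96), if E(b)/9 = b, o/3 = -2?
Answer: -5987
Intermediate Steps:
o = -6 (o = 3*(-2) = -6)
E(b) = 9*b
J(y, T) = 324*T (J(y, T) = T*(9*(-6)**2) = T*(9*36) = T*324 = 324*T)
25117 + J(52, -96) = 25117 + 324*(-96) = 25117 - 31104 = -5987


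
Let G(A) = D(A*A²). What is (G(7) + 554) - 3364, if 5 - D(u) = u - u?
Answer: -2805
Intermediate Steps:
D(u) = 5 (D(u) = 5 - (u - u) = 5 - 1*0 = 5 + 0 = 5)
G(A) = 5
(G(7) + 554) - 3364 = (5 + 554) - 3364 = 559 - 3364 = -2805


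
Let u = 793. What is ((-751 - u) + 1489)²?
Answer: 3025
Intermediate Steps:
((-751 - u) + 1489)² = ((-751 - 1*793) + 1489)² = ((-751 - 793) + 1489)² = (-1544 + 1489)² = (-55)² = 3025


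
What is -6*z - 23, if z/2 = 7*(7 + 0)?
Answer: -611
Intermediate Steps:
z = 98 (z = 2*(7*(7 + 0)) = 2*(7*7) = 2*49 = 98)
-6*z - 23 = -6*98 - 23 = -588 - 23 = -611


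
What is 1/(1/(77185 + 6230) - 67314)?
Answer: -83415/5614997309 ≈ -1.4856e-5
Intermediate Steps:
1/(1/(77185 + 6230) - 67314) = 1/(1/83415 - 67314) = 1/(-5614997309/83415) = -83415/5614997309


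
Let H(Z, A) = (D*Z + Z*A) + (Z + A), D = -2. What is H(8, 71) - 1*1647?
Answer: -1016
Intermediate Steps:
H(Z, A) = A - Z + A*Z (H(Z, A) = (-2*Z + Z*A) + (Z + A) = (-2*Z + A*Z) + (A + Z) = A - Z + A*Z)
H(8, 71) - 1*1647 = (71 - 1*8 + 71*8) - 1*1647 = (71 - 8 + 568) - 1647 = 631 - 1647 = -1016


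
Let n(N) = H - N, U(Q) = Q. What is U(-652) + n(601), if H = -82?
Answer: -1335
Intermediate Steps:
n(N) = -82 - N
U(-652) + n(601) = -652 + (-82 - 1*601) = -652 + (-82 - 601) = -652 - 683 = -1335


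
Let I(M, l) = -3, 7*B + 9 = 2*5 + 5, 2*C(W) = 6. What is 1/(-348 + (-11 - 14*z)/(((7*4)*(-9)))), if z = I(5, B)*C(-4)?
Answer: -252/87811 ≈ -0.0028698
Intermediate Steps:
C(W) = 3 (C(W) = (1/2)*6 = 3)
B = 6/7 (B = -9/7 + (2*5 + 5)/7 = -9/7 + (10 + 5)/7 = -9/7 + (1/7)*15 = -9/7 + 15/7 = 6/7 ≈ 0.85714)
z = -9 (z = -3*3 = -9)
1/(-348 + (-11 - 14*z)/(((7*4)*(-9)))) = 1/(-348 + (-11 - 14*(-9))/(((7*4)*(-9)))) = 1/(-348 + (-11 + 126)/((28*(-9)))) = 1/(-348 + 115/(-252)) = 1/(-348 + 115*(-1/252)) = 1/(-348 - 115/252) = 1/(-87811/252) = -252/87811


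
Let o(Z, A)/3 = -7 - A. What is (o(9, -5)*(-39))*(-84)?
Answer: -19656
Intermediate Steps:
o(Z, A) = -21 - 3*A (o(Z, A) = 3*(-7 - A) = -21 - 3*A)
(o(9, -5)*(-39))*(-84) = ((-21 - 3*(-5))*(-39))*(-84) = ((-21 + 15)*(-39))*(-84) = -6*(-39)*(-84) = 234*(-84) = -19656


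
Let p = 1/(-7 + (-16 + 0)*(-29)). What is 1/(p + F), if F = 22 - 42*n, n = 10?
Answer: -457/181885 ≈ -0.0025126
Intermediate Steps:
p = 1/457 (p = 1/(-7 - 16*(-29)) = 1/(-7 + 464) = 1/457 ≈ 0.0021882)
F = -398 (F = 22 - 42*10 = 22 - 420 = -398)
1/(p + F) = 1/(1/457 - 398) = 1/(-181885/457) = -457/181885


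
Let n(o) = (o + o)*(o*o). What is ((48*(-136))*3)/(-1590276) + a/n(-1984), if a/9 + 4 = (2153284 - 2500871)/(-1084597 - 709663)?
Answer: 45736255596264273831/3713912206441672867840 ≈ 0.012315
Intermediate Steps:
a = -61465077/1794260 (a = -36 + 9*((2153284 - 2500871)/(-1084597 - 709663)) = -36 + 9*(-347587/(-1794260)) = -36 + 9*(-347587*(-1/1794260)) = -36 + 9*(347587/1794260) = -36 + 3128283/1794260 = -61465077/1794260 ≈ -34.257)
n(o) = 2*o**3 (n(o) = (2*o)*o**2 = 2*o**3)
((48*(-136))*3)/(-1590276) + a/n(-1984) = ((48*(-136))*3)/(-1590276) - 61465077/(1794260*(2*(-1984)**3)) = -6528*3*(-1/1590276) - 61465077/(1794260*(2*(-7809531904))) = -19584*(-1/1590276) - 61465077/1794260/(-15619063808) = 1632/132523 - 61465077/1794260*(-1/15619063808) = 1632/132523 + 61465077/28024661428142080 = 45736255596264273831/3713912206441672867840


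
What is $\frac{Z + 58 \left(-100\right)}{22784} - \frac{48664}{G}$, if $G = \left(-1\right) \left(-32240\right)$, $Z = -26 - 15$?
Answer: $- \frac{81067151}{45909760} \approx -1.7658$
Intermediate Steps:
$Z = -41$
$G = 32240$
$\frac{Z + 58 \left(-100\right)}{22784} - \frac{48664}{G} = \frac{-41 + 58 \left(-100\right)}{22784} - \frac{48664}{32240} = \left(-41 - 5800\right) \frac{1}{22784} - \frac{6083}{4030} = \left(-5841\right) \frac{1}{22784} - \frac{6083}{4030} = - \frac{5841}{22784} - \frac{6083}{4030} = - \frac{81067151}{45909760}$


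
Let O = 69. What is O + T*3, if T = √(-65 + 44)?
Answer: 69 + 3*I*√21 ≈ 69.0 + 13.748*I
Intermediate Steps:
T = I*√21 (T = √(-21) = I*√21 ≈ 4.5826*I)
O + T*3 = 69 + (I*√21)*3 = 69 + 3*I*√21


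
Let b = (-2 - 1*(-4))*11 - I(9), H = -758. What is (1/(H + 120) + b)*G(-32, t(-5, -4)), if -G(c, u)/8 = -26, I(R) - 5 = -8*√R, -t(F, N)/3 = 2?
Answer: 2720328/319 ≈ 8527.7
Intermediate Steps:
t(F, N) = -6 (t(F, N) = -3*2 = -6)
I(R) = 5 - 8*√R
G(c, u) = 208 (G(c, u) = -8*(-26) = 208)
b = 41 (b = (-2 - 1*(-4))*11 - (5 - 8*√9) = (-2 + 4)*11 - (5 - 8*3) = 2*11 - (5 - 24) = 22 - 1*(-19) = 22 + 19 = 41)
(1/(H + 120) + b)*G(-32, t(-5, -4)) = (1/(-758 + 120) + 41)*208 = (1/(-638) + 41)*208 = (-1/638 + 41)*208 = (26157/638)*208 = 2720328/319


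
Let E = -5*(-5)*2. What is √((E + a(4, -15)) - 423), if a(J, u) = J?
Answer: 3*I*√41 ≈ 19.209*I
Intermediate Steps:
E = 50 (E = 25*2 = 50)
√((E + a(4, -15)) - 423) = √((50 + 4) - 423) = √(54 - 423) = √(-369) = 3*I*√41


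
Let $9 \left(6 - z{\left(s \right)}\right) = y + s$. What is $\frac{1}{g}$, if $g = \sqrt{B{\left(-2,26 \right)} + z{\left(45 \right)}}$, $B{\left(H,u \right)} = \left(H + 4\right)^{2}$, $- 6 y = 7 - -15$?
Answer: $\frac{3 \sqrt{438}}{146} \approx 0.43004$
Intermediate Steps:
$y = - \frac{11}{3}$ ($y = - \frac{7 - -15}{6} = - \frac{7 + 15}{6} = \left(- \frac{1}{6}\right) 22 = - \frac{11}{3} \approx -3.6667$)
$B{\left(H,u \right)} = \left(4 + H\right)^{2}$
$z{\left(s \right)} = \frac{173}{27} - \frac{s}{9}$ ($z{\left(s \right)} = 6 - \frac{- \frac{11}{3} + s}{9} = 6 - \left(- \frac{11}{27} + \frac{s}{9}\right) = \frac{173}{27} - \frac{s}{9}$)
$g = \frac{\sqrt{438}}{9}$ ($g = \sqrt{\left(4 - 2\right)^{2} + \left(\frac{173}{27} - 5\right)} = \sqrt{2^{2} + \left(\frac{173}{27} - 5\right)} = \sqrt{4 + \frac{38}{27}} = \sqrt{\frac{146}{27}} = \frac{\sqrt{438}}{9} \approx 2.3254$)
$\frac{1}{g} = \frac{1}{\frac{1}{9} \sqrt{438}} = \frac{3 \sqrt{438}}{146}$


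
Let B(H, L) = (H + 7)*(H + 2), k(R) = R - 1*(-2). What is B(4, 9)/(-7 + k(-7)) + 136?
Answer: 261/2 ≈ 130.50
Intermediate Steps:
k(R) = 2 + R (k(R) = R + 2 = 2 + R)
B(H, L) = (2 + H)*(7 + H) (B(H, L) = (7 + H)*(2 + H) = (2 + H)*(7 + H))
B(4, 9)/(-7 + k(-7)) + 136 = (14 + 4² + 9*4)/(-7 + (2 - 7)) + 136 = (14 + 16 + 36)/(-7 - 5) + 136 = 66/(-12) + 136 = -1/12*66 + 136 = -11/2 + 136 = 261/2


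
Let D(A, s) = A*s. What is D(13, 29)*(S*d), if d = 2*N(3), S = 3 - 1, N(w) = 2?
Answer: 3016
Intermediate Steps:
S = 2
d = 4 (d = 2*2 = 4)
D(13, 29)*(S*d) = (13*29)*(2*4) = 377*8 = 3016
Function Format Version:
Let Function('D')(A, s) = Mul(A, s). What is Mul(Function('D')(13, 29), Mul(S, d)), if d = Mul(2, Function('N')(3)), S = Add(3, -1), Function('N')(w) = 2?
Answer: 3016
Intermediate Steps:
S = 2
d = 4 (d = Mul(2, 2) = 4)
Mul(Function('D')(13, 29), Mul(S, d)) = Mul(Mul(13, 29), Mul(2, 4)) = Mul(377, 8) = 3016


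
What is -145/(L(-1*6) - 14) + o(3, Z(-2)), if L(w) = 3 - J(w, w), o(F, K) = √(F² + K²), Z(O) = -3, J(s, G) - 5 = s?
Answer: 29/2 + 3*√2 ≈ 18.743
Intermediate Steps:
J(s, G) = 5 + s
L(w) = -2 - w (L(w) = 3 - (5 + w) = 3 + (-5 - w) = -2 - w)
-145/(L(-1*6) - 14) + o(3, Z(-2)) = -145/((-2 - (-1)*6) - 14) + √(3² + (-3)²) = -145/((-2 - 1*(-6)) - 14) + √(9 + 9) = -145/((-2 + 6) - 14) + √18 = -145/(4 - 14) + 3*√2 = -145/(-10) + 3*√2 = -145*(-⅒) + 3*√2 = 29/2 + 3*√2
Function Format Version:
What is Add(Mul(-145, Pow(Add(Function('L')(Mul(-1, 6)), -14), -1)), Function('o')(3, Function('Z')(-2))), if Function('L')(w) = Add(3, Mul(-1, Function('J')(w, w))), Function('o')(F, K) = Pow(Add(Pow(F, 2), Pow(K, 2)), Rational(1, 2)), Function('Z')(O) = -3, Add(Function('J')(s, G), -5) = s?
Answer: Add(Rational(29, 2), Mul(3, Pow(2, Rational(1, 2)))) ≈ 18.743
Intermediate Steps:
Function('J')(s, G) = Add(5, s)
Function('L')(w) = Add(-2, Mul(-1, w)) (Function('L')(w) = Add(3, Mul(-1, Add(5, w))) = Add(3, Add(-5, Mul(-1, w))) = Add(-2, Mul(-1, w)))
Add(Mul(-145, Pow(Add(Function('L')(Mul(-1, 6)), -14), -1)), Function('o')(3, Function('Z')(-2))) = Add(Mul(-145, Pow(Add(Add(-2, Mul(-1, Mul(-1, 6))), -14), -1)), Pow(Add(Pow(3, 2), Pow(-3, 2)), Rational(1, 2))) = Add(Mul(-145, Pow(Add(Add(-2, Mul(-1, -6)), -14), -1)), Pow(Add(9, 9), Rational(1, 2))) = Add(Mul(-145, Pow(Add(Add(-2, 6), -14), -1)), Pow(18, Rational(1, 2))) = Add(Mul(-145, Pow(Add(4, -14), -1)), Mul(3, Pow(2, Rational(1, 2)))) = Add(Mul(-145, Pow(-10, -1)), Mul(3, Pow(2, Rational(1, 2)))) = Add(Mul(-145, Rational(-1, 10)), Mul(3, Pow(2, Rational(1, 2)))) = Add(Rational(29, 2), Mul(3, Pow(2, Rational(1, 2))))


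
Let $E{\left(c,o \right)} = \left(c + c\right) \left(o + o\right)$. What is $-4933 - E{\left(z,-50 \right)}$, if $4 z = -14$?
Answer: $-5633$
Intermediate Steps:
$z = - \frac{7}{2}$ ($z = \frac{1}{4} \left(-14\right) = - \frac{7}{2} \approx -3.5$)
$E{\left(c,o \right)} = 4 c o$ ($E{\left(c,o \right)} = 2 c 2 o = 4 c o$)
$-4933 - E{\left(z,-50 \right)} = -4933 - 4 \left(- \frac{7}{2}\right) \left(-50\right) = -4933 - 700 = -5633$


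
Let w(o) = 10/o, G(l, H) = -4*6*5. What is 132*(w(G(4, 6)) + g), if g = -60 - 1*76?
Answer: -17963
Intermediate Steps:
G(l, H) = -120 (G(l, H) = -24*5 = -120)
g = -136 (g = -60 - 76 = -136)
132*(w(G(4, 6)) + g) = 132*(10/(-120) - 136) = 132*(10*(-1/120) - 136) = 132*(-1/12 - 136) = 132*(-1633/12) = -17963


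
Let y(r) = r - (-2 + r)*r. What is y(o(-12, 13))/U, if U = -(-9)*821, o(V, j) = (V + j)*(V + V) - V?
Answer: -20/821 ≈ -0.024361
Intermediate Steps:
o(V, j) = -V + 2*V*(V + j) (o(V, j) = (V + j)*(2*V) - V = 2*V*(V + j) - V = -V + 2*V*(V + j))
y(r) = r - r*(-2 + r)
U = 7389 (U = -1*(-7389) = 7389)
y(o(-12, 13))/U = ((-12*(-1 + 2*(-12) + 2*13))*(3 - (-12)*(-1 + 2*(-12) + 2*13)))/7389 = ((-12*(-1 - 24 + 26))*(3 - (-12)*(-1 - 24 + 26)))*(1/7389) = ((-12*1)*(3 - (-12)))*(1/7389) = -12*(3 - 1*(-12))*(1/7389) = -12*(3 + 12)*(1/7389) = -12*15*(1/7389) = -180*1/7389 = -20/821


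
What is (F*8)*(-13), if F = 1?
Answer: -104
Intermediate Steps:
(F*8)*(-13) = (1*8)*(-13) = 8*(-13) = -104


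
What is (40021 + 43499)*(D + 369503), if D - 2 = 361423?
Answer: 61047106560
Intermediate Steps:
D = 361425 (D = 2 + 361423 = 361425)
(40021 + 43499)*(D + 369503) = (40021 + 43499)*(361425 + 369503) = 83520*730928 = 61047106560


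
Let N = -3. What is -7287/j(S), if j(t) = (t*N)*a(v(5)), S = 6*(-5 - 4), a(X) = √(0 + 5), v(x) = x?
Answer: -2429*√5/270 ≈ -20.116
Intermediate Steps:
a(X) = √5
S = -54 (S = 6*(-9) = -54)
j(t) = -3*t*√5 (j(t) = (t*(-3))*√5 = (-3*t)*√5 = -3*t*√5)
-7287/j(S) = -7287*√5/810 = -2429*√5/270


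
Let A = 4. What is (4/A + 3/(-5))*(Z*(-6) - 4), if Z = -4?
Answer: 8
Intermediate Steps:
(4/A + 3/(-5))*(Z*(-6) - 4) = (4/4 + 3/(-5))*(-4*(-6) - 4) = (4*(1/4) + 3*(-1/5))*(24 - 4) = (1 - 3/5)*20 = (2/5)*20 = 8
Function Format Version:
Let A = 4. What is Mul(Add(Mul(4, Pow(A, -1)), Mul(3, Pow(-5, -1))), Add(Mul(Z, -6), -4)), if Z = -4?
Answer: 8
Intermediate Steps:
Mul(Add(Mul(4, Pow(A, -1)), Mul(3, Pow(-5, -1))), Add(Mul(Z, -6), -4)) = Mul(Add(Mul(4, Pow(4, -1)), Mul(3, Pow(-5, -1))), Add(Mul(-4, -6), -4)) = Mul(Add(Mul(4, Rational(1, 4)), Mul(3, Rational(-1, 5))), Add(24, -4)) = Mul(Add(1, Rational(-3, 5)), 20) = Mul(Rational(2, 5), 20) = 8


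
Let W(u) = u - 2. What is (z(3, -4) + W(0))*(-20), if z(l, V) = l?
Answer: -20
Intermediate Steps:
W(u) = -2 + u
(z(3, -4) + W(0))*(-20) = (3 + (-2 + 0))*(-20) = (3 - 2)*(-20) = 1*(-20) = -20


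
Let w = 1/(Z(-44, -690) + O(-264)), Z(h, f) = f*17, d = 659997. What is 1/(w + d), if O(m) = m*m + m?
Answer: 57702/38083146895 ≈ 1.5152e-6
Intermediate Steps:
Z(h, f) = 17*f
O(m) = m + m² (O(m) = m² + m = m + m²)
w = 1/57702 (w = 1/(17*(-690) - 264*(1 - 264)) = 1/(-11730 - 264*(-263)) = 1/(-11730 + 69432) = 1/57702 ≈ 1.7330e-5)
1/(w + d) = 1/(1/57702 + 659997) = 1/(38083146895/57702) = 57702/38083146895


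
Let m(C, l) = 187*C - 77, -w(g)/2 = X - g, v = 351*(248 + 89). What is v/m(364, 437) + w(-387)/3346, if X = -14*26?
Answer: 4006742/2321407 ≈ 1.7260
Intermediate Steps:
v = 118287 (v = 351*337 = 118287)
X = -364
w(g) = 728 + 2*g (w(g) = -2*(-364 - g) = 728 + 2*g)
m(C, l) = -77 + 187*C
v/m(364, 437) + w(-387)/3346 = 118287/(-77 + 187*364) + (728 + 2*(-387))/3346 = 118287/(-77 + 68068) + (728 - 774)*(1/3346) = 118287/67991 - 46*1/3346 = 118287*(1/67991) - 23/1673 = 118287/67991 - 23/1673 = 4006742/2321407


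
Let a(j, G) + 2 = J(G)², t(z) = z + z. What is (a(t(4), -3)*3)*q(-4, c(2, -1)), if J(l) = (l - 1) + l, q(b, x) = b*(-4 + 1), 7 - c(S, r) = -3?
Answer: 1692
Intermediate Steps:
c(S, r) = 10 (c(S, r) = 7 - 1*(-3) = 7 + 3 = 10)
q(b, x) = -3*b (q(b, x) = b*(-3) = -3*b)
J(l) = -1 + 2*l (J(l) = (-1 + l) + l = -1 + 2*l)
t(z) = 2*z
a(j, G) = -2 + (-1 + 2*G)²
(a(t(4), -3)*3)*q(-4, c(2, -1)) = ((-2 + (-1 + 2*(-3))²)*3)*(-3*(-4)) = ((-2 + (-1 - 6)²)*3)*12 = ((-2 + (-7)²)*3)*12 = ((-2 + 49)*3)*12 = (47*3)*12 = 141*12 = 1692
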